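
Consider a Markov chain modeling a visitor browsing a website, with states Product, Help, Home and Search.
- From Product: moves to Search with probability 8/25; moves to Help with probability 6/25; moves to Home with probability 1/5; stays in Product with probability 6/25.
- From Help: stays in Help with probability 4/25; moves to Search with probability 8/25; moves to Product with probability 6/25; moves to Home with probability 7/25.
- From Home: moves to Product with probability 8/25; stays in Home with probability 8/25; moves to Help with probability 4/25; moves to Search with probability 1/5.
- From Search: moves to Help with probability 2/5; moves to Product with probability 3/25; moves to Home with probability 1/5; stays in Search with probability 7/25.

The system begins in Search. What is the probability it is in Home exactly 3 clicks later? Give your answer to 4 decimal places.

0.2497

Propagate the distribution vector 3 clicks from Search.
After 0 clicks: (0.0000, 0.0000, 0.0000, 1.0000)
After 1 click: (0.1200, 0.4000, 0.2000, 0.2800)
After 2 clicks: (0.2224, 0.2368, 0.2560, 0.2848)
After 3 clicks: (0.2263, 0.2461, 0.2497, 0.2779)
P(in Home after 3 clicks) = 0.2497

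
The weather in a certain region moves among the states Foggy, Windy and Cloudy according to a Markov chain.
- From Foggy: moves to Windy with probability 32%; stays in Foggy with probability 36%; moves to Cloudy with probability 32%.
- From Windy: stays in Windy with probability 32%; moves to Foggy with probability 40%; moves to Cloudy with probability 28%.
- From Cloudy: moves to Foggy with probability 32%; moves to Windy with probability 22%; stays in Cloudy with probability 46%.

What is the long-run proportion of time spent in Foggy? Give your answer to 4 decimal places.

0.3570

Let the stationary distribution be π with π = πP and π_1 + π_2 + π_3 = 1.
π_1 = 0.36·π_1 + 0.4·π_2 + 0.32·π_3
π_2 = 0.32·π_1 + 0.32·π_2 + 0.22·π_3
Solving with the normalization constraint gives π = (0.3570, 0.2841, 0.3589).
So the stationary probability of Foggy is 0.3570.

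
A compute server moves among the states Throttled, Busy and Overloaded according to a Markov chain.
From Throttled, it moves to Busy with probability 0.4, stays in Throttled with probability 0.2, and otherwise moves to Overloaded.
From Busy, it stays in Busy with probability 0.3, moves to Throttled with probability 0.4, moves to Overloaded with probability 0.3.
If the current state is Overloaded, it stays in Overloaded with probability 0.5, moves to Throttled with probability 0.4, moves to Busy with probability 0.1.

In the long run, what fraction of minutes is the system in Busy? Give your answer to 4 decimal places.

0.2500

Let the stationary distribution be π with π = πP and π_1 + π_2 + π_3 = 1.
π_1 = 0.2·π_1 + 0.4·π_2 + 0.4·π_3
π_2 = 0.4·π_1 + 0.3·π_2 + 0.1·π_3
Solving with the normalization constraint gives π = (0.3333, 0.2500, 0.4167).
So the stationary probability of Busy is 0.2500.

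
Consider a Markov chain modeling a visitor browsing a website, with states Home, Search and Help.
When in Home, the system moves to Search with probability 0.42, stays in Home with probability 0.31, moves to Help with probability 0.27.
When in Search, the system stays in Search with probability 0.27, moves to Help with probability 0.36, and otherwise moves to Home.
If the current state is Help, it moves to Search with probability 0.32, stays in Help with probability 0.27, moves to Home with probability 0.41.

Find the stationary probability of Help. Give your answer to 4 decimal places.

0.3005

Let the stationary distribution be π with π = πP and π_1 + π_2 + π_3 = 1.
π_1 = 0.31·π_1 + 0.37·π_2 + 0.41·π_3
π_2 = 0.42·π_1 + 0.27·π_2 + 0.32·π_3
Solving with the normalization constraint gives π = (0.3604, 0.3391, 0.3005).
So the stationary probability of Help is 0.3005.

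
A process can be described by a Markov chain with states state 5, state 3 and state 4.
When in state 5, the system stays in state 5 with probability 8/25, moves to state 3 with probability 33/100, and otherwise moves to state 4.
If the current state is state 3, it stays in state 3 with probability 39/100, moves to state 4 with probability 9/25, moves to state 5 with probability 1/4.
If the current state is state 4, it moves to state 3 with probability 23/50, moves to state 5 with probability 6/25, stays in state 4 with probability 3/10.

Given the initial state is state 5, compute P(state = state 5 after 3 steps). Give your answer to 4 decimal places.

Propagate the distribution vector 3 steps from state 5.
After 0 steps: (1.0000, 0.0000, 0.0000)
After 1 step: (0.3200, 0.3300, 0.3500)
After 2 steps: (0.2689, 0.3953, 0.3358)
After 3 steps: (0.2655, 0.3974, 0.3372)
P(in state 5 after 3 steps) = 0.2655

0.2655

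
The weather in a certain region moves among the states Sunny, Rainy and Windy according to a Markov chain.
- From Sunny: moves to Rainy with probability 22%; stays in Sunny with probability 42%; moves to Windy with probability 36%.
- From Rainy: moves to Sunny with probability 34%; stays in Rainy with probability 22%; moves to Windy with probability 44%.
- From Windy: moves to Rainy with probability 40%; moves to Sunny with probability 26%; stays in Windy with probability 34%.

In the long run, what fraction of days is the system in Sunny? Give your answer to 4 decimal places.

0.3369

Let the stationary distribution be π with π = πP and π_1 + π_2 + π_3 = 1.
π_1 = 0.42·π_1 + 0.34·π_2 + 0.26·π_3
π_2 = 0.22·π_1 + 0.22·π_2 + 0.4·π_3
Solving with the normalization constraint gives π = (0.3369, 0.2876, 0.3755).
So the stationary probability of Sunny is 0.3369.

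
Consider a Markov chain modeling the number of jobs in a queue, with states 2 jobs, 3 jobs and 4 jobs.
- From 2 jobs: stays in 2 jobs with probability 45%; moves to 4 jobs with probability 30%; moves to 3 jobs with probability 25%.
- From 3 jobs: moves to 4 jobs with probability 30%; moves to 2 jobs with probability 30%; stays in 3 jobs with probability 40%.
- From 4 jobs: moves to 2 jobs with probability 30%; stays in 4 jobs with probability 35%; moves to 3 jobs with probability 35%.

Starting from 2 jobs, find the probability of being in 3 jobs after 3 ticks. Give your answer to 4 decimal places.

0.3291

Propagate the distribution vector 3 ticks from 2 jobs.
After 0 ticks: (1.0000, 0.0000, 0.0000)
After 1 tick: (0.4500, 0.2500, 0.3000)
After 2 ticks: (0.3675, 0.3175, 0.3150)
After 3 ticks: (0.3551, 0.3291, 0.3158)
P(in 3 jobs after 3 ticks) = 0.3291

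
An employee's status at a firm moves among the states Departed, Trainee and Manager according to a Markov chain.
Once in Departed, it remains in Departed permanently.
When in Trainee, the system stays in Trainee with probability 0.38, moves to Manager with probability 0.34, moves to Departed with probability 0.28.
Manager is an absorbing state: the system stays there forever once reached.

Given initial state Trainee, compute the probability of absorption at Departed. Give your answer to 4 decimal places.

0.4516

Let h(s) be the probability of absorption at Departed starting from transient state s. Then h(Departed) = 1 and h(Manager) = 0. By first-step analysis:
h(Trainee) = 0.28·1 + 0.38·h(Trainee) + 0.34·0
Solving: h(Trainee) = 0.4516.
Starting from Trainee, the probability is 0.4516.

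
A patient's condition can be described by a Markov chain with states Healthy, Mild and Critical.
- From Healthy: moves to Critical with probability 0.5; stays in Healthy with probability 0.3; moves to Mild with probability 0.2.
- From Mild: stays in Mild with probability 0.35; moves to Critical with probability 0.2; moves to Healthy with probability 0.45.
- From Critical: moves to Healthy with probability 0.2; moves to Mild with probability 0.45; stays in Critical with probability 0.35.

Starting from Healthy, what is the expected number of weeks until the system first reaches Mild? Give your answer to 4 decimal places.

Let t(s) be the expected number of weeks to first reach Mild from state s, with t(Mild) = 0. Conditioning on the first week:
t(Healthy) = 1 + 0.3·t(Healthy) + 0.5·t(Critical)
t(Critical) = 1 + 0.2·t(Healthy) + 0.35·t(Critical)
Solving: t(Healthy) = 3.2394, t(Critical) = 2.5352.
Expected weeks from Healthy to Mild: 3.2394.

3.2394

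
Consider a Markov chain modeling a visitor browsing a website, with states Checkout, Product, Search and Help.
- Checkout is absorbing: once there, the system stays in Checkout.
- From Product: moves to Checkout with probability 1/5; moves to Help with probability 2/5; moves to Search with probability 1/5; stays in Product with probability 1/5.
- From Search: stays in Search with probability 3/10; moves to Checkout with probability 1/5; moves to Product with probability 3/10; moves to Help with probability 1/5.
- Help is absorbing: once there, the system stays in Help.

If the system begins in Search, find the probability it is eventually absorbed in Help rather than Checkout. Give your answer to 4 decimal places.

0.5600

Let h(s) be the probability of absorption at Help starting from transient state s. Then h(Help) = 1 and h(Checkout) = 0. By first-step analysis:
h(Product) = 0.2·0 + 0.2·h(Product) + 0.2·h(Search) + 0.4·1
h(Search) = 0.2·0 + 0.3·h(Product) + 0.3·h(Search) + 0.2·1
Solving: h(Product) = 0.6400, h(Search) = 0.5600.
Starting from Search, the probability is 0.5600.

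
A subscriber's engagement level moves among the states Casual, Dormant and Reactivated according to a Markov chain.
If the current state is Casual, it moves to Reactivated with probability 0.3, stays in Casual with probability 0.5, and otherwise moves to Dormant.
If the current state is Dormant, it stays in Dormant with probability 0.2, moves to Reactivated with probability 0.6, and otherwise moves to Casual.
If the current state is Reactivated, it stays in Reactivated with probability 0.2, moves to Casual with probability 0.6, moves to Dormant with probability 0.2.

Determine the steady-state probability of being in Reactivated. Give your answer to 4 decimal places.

Let the stationary distribution be π with π = πP and π_1 + π_2 + π_3 = 1.
π_1 = 0.5·π_1 + 0.2·π_2 + 0.6·π_3
π_2 = 0.2·π_1 + 0.2·π_2 + 0.2·π_3
Solving with the normalization constraint gives π = (0.4727, 0.2000, 0.3273).
So the stationary probability of Reactivated is 0.3273.

0.3273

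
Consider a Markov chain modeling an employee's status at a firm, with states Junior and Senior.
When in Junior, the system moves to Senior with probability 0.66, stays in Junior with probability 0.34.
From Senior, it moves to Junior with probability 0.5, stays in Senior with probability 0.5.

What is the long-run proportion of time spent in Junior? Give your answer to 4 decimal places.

Let the stationary distribution be π with π = πP and π_1 + π_2 = 1.
π_1 = 0.34·π_1 + 0.5·π_2
Solving with the normalization constraint gives π = (0.4310, 0.5690).
So the stationary probability of Junior is 0.4310.

0.4310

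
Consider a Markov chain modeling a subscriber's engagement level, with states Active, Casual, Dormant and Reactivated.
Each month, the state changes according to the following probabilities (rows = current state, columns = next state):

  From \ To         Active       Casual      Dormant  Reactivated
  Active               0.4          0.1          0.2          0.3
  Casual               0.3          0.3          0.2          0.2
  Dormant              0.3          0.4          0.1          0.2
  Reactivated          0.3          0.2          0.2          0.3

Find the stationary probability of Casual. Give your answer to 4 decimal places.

0.2256

Let the stationary distribution be π with π = πP and π_1 + π_2 + π_3 + π_4 = 1.
π_1 = 0.4·π_1 + 0.3·π_2 + 0.3·π_3 + 0.3·π_4
π_2 = 0.1·π_1 + 0.3·π_2 + 0.4·π_3 + 0.2·π_4
π_3 = 0.2·π_1 + 0.2·π_2 + 0.1·π_3 + 0.2·π_4
Solving with the normalization constraint gives π = (0.3333, 0.2256, 0.1818, 0.2593).
So the stationary probability of Casual is 0.2256.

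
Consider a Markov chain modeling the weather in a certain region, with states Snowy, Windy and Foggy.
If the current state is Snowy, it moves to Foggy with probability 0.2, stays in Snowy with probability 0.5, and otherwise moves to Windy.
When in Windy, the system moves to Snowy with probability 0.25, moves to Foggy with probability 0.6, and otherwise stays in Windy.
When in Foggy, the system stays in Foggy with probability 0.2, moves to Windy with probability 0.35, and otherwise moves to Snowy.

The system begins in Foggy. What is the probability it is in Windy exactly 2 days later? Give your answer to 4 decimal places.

0.2575

Sum over the intermediate state after 1 day:
P = P(Foggy→Snowy)·P(Snowy→Windy) + P(Foggy→Windy)·P(Windy→Windy) + P(Foggy→Foggy)·P(Foggy→Windy)
  = 0.45×0.3 + 0.35×0.15 + 0.2×0.35
  = 0.1350 + 0.0525 + 0.0700 = 0.2575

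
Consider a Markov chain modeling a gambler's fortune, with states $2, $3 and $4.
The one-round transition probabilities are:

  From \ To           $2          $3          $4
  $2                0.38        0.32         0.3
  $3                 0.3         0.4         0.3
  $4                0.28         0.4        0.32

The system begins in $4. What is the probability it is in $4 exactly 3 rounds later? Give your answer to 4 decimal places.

0.3061

Propagate the distribution vector 3 rounds from $4.
After 0 rounds: (0.0000, 0.0000, 1.0000)
After 1 round: (0.2800, 0.4000, 0.3200)
After 2 rounds: (0.3160, 0.3776, 0.3064)
After 3 rounds: (0.3192, 0.3747, 0.3061)
P(in $4 after 3 rounds) = 0.3061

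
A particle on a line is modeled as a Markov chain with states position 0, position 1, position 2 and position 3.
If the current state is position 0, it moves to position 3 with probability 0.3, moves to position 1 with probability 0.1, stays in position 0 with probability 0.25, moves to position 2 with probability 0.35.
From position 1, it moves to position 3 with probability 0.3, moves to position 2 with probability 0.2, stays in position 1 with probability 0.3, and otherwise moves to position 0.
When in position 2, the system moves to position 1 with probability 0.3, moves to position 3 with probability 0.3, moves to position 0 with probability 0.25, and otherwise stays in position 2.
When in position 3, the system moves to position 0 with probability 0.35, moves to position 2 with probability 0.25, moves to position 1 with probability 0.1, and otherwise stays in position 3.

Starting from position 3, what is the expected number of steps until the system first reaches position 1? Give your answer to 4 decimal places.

6.6304

Let t(s) be the expected number of steps to first reach position 1 from state s, with t(position 1) = 0. Conditioning on the first step:
t(position 0) = 1 + 0.25·t(position 0) + 0.35·t(position 2) + 0.3·t(position 3)
t(position 2) = 1 + 0.25·t(position 0) + 0.15·t(position 2) + 0.3·t(position 3)
t(position 3) = 1 + 0.35·t(position 0) + 0.25·t(position 2) + 0.3·t(position 3)
Solving: t(position 0) = 6.5217, t(position 2) = 5.4348, t(position 3) = 6.6304.
Expected steps from position 3 to position 1: 6.6304.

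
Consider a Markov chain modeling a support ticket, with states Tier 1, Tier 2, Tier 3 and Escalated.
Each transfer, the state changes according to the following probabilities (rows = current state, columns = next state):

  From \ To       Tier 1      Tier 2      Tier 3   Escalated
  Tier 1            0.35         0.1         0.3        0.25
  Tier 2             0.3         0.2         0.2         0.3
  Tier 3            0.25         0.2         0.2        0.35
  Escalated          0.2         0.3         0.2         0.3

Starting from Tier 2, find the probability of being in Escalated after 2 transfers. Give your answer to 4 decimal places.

Propagate the distribution vector 2 transfers from Tier 2.
After 0 transfers: (0.0000, 1.0000, 0.0000, 0.0000)
After 1 transfer: (0.3000, 0.2000, 0.2000, 0.3000)
After 2 transfers: (0.2750, 0.2000, 0.2300, 0.2950)
P(in Escalated after 2 transfers) = 0.2950

0.2950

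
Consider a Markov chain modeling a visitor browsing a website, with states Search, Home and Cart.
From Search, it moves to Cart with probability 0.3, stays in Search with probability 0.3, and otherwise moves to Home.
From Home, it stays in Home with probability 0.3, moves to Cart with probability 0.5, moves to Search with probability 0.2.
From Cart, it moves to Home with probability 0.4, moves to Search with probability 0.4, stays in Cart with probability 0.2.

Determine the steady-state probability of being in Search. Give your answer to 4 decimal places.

0.2975

Let the stationary distribution be π with π = πP and π_1 + π_2 + π_3 = 1.
π_1 = 0.3·π_1 + 0.2·π_2 + 0.4·π_3
π_2 = 0.4·π_1 + 0.3·π_2 + 0.4·π_3
Solving with the normalization constraint gives π = (0.2975, 0.3636, 0.3388).
So the stationary probability of Search is 0.2975.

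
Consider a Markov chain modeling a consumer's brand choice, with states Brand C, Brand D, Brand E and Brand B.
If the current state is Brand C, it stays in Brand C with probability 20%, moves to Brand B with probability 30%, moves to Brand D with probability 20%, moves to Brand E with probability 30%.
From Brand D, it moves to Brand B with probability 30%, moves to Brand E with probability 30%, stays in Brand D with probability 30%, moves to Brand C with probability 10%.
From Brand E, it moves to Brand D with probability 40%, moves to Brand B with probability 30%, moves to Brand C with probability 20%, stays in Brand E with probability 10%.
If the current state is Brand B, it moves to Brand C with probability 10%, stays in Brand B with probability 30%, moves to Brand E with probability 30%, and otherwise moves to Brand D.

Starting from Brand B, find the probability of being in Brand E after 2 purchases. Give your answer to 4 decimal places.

Propagate the distribution vector 2 purchases from Brand B.
After 0 purchases: (0.0000, 0.0000, 0.0000, 1.0000)
After 1 purchase: (0.1000, 0.3000, 0.3000, 0.3000)
After 2 purchases: (0.1400, 0.3200, 0.2400, 0.3000)
P(in Brand E after 2 purchases) = 0.2400

0.2400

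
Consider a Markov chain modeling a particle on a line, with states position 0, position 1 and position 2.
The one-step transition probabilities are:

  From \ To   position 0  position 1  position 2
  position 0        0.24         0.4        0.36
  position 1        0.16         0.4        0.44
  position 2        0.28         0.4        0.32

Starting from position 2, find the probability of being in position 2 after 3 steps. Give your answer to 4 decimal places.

0.3768

Propagate the distribution vector 3 steps from position 2.
After 0 steps: (0.0000, 0.0000, 1.0000)
After 1 step: (0.2800, 0.4000, 0.3200)
After 2 steps: (0.2208, 0.4000, 0.3792)
After 3 steps: (0.2232, 0.4000, 0.3768)
P(in position 2 after 3 steps) = 0.3768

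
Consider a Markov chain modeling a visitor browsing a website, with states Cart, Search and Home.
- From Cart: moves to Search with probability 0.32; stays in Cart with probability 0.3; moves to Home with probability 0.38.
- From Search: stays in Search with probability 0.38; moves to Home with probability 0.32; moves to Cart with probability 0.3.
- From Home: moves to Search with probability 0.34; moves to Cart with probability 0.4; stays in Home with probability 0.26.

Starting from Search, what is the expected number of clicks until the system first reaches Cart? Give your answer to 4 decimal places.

Let t(s) be the expected number of clicks to first reach Cart from state s, with t(Cart) = 0. Conditioning on the first click:
t(Search) = 1 + 0.38·t(Search) + 0.32·t(Home)
t(Home) = 1 + 0.34·t(Search) + 0.26·t(Home)
Solving: t(Search) = 3.0286, t(Home) = 2.7429.
Expected clicks from Search to Cart: 3.0286.

3.0286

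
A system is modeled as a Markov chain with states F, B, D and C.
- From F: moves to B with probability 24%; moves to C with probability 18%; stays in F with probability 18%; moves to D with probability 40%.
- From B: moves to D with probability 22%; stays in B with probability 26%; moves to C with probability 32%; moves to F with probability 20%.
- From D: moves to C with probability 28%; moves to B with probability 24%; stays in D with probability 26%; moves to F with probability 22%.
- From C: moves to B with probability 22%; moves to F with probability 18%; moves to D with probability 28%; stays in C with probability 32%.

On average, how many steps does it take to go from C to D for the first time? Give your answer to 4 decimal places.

Let t(s) be the expected number of steps to first reach D from state s, with t(D) = 0. Conditioning on the first step:
t(F) = 1 + 0.18·t(F) + 0.24·t(B) + 0.18·t(C)
t(B) = 1 + 0.2·t(F) + 0.26·t(B) + 0.32·t(C)
t(C) = 1 + 0.18·t(F) + 0.22·t(B) + 0.32·t(C)
Solving: t(F) = 3.0578, t(B) = 3.6784, t(C) = 3.4701.
Expected steps from C to D: 3.4701.

3.4701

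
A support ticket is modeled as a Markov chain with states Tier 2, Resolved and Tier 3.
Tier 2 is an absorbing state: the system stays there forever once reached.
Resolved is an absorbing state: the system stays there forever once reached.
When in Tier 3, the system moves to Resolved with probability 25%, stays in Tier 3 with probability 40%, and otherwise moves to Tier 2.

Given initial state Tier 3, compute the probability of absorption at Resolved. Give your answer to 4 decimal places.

Let h(s) be the probability of absorption at Resolved starting from transient state s. Then h(Resolved) = 1 and h(Tier 2) = 0. By first-step analysis:
h(Tier 3) = 0.35·0 + 0.25·1 + 0.4·h(Tier 3)
Solving: h(Tier 3) = 0.4167.
Starting from Tier 3, the probability is 0.4167.

0.4167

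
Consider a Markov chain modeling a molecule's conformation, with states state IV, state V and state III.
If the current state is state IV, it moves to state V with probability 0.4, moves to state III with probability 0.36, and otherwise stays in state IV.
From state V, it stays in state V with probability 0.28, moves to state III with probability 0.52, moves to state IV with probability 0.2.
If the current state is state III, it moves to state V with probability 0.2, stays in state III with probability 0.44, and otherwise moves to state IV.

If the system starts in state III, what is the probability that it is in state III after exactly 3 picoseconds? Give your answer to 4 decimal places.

Propagate the distribution vector 3 picoseconds from state III.
After 0 picoseconds: (0.0000, 0.0000, 1.0000)
After 1 picosecond: (0.3600, 0.2000, 0.4400)
After 2 picoseconds: (0.2848, 0.2880, 0.4272)
After 3 picoseconds: (0.2797, 0.2800, 0.4403)
P(in state III after 3 picoseconds) = 0.4403

0.4403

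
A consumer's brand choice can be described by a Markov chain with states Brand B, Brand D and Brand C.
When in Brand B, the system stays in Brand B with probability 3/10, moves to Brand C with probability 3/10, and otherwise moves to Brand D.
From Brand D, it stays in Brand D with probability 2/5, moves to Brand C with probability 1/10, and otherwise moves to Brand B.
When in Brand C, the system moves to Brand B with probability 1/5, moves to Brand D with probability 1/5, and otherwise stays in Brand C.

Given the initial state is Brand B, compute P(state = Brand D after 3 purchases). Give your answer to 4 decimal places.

Propagate the distribution vector 3 purchases from Brand B.
After 0 purchases: (1.0000, 0.0000, 0.0000)
After 1 purchase: (0.3000, 0.4000, 0.3000)
After 2 purchases: (0.3500, 0.3400, 0.3100)
After 3 purchases: (0.3370, 0.3380, 0.3250)
P(in Brand D after 3 purchases) = 0.3380

0.3380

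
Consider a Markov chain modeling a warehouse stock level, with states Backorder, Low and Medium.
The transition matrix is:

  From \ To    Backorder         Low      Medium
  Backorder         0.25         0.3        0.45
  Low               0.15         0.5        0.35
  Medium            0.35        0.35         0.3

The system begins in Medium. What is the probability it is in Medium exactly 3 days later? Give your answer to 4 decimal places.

Propagate the distribution vector 3 days from Medium.
After 0 days: (0.0000, 0.0000, 1.0000)
After 1 day: (0.3500, 0.3500, 0.3000)
After 2 days: (0.2450, 0.3850, 0.3700)
After 3 days: (0.2485, 0.3955, 0.3560)
P(in Medium after 3 days) = 0.3560

0.3560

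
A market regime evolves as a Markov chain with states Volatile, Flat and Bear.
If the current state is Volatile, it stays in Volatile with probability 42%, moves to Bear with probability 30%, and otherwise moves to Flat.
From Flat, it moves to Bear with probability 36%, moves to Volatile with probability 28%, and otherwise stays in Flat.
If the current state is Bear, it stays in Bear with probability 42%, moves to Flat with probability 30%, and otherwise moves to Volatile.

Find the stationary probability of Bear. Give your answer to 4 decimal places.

Let the stationary distribution be π with π = πP and π_1 + π_2 + π_3 = 1.
π_1 = 0.42·π_1 + 0.28·π_2 + 0.28·π_3
π_2 = 0.28·π_1 + 0.36·π_2 + 0.3·π_3
Solving with the normalization constraint gives π = (0.3256, 0.3122, 0.3622).
So the stationary probability of Bear is 0.3622.

0.3622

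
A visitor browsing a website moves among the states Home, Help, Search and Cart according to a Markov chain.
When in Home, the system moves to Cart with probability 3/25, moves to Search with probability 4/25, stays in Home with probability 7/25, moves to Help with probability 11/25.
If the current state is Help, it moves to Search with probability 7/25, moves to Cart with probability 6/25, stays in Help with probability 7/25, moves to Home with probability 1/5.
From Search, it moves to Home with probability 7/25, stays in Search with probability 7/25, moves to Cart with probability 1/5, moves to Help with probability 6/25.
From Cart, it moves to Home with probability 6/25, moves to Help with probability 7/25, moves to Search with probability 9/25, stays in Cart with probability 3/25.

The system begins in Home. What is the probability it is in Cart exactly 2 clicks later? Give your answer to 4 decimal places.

0.1856

Propagate the distribution vector 2 clicks from Home.
After 0 clicks: (1.0000, 0.0000, 0.0000, 0.0000)
After 1 click: (0.2800, 0.4400, 0.1600, 0.1200)
After 2 clicks: (0.2400, 0.3184, 0.2560, 0.1856)
P(in Cart after 2 clicks) = 0.1856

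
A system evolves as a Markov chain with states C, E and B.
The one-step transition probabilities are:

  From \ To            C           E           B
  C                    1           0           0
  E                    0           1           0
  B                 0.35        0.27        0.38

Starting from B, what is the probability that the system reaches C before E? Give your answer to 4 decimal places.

Let h(s) be the probability of absorption at C starting from transient state s. Then h(C) = 1 and h(E) = 0. By first-step analysis:
h(B) = 0.35·1 + 0.27·0 + 0.38·h(B)
Solving: h(B) = 0.5645.
Starting from B, the probability is 0.5645.

0.5645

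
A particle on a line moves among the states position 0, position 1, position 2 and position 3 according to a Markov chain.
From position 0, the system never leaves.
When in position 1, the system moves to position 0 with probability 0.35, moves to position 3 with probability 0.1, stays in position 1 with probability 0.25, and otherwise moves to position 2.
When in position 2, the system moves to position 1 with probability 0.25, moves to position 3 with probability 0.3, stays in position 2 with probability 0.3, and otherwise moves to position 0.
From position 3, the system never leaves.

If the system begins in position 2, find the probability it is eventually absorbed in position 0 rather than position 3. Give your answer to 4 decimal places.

0.4444

Let h(s) be the probability of absorption at position 0 starting from transient state s. Then h(position 0) = 1 and h(position 3) = 0. By first-step analysis:
h(position 1) = 0.35·1 + 0.25·h(position 1) + 0.3·h(position 2) + 0.1·0
h(position 2) = 0.15·1 + 0.25·h(position 1) + 0.3·h(position 2) + 0.3·0
Solving: h(position 1) = 0.6444, h(position 2) = 0.4444.
Starting from position 2, the probability is 0.4444.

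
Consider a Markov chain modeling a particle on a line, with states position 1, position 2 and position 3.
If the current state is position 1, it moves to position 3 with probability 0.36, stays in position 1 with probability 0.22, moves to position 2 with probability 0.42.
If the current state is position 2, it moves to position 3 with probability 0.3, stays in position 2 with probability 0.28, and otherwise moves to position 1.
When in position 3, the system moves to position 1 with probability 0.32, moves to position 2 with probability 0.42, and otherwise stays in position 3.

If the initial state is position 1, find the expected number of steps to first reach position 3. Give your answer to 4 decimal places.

Let t(s) be the expected number of steps to first reach position 3 from state s, with t(position 3) = 0. Conditioning on the first step:
t(position 1) = 1 + 0.22·t(position 1) + 0.42·t(position 2)
t(position 2) = 1 + 0.42·t(position 1) + 0.28·t(position 2)
Solving: t(position 1) = 2.9595, t(position 2) = 3.1153.
Expected steps from position 1 to position 3: 2.9595.

2.9595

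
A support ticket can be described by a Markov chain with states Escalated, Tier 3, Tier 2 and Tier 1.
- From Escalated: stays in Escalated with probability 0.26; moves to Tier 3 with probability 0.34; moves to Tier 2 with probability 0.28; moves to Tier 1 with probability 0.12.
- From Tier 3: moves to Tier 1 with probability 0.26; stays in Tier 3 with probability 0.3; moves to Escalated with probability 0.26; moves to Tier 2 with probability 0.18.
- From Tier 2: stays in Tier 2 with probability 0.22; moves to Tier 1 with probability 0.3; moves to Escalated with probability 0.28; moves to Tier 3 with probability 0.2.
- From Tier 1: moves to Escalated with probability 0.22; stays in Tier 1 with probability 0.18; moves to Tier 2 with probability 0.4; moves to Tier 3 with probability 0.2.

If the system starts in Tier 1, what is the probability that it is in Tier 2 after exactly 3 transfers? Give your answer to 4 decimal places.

0.2672

Propagate the distribution vector 3 transfers from Tier 1.
After 0 transfers: (0.0000, 0.0000, 0.0000, 1.0000)
After 1 transfer: (0.2200, 0.2000, 0.4000, 0.1800)
After 2 transfers: (0.2608, 0.2508, 0.2576, 0.2308)
After 3 transfers: (0.2559, 0.2616, 0.2672, 0.2153)
P(in Tier 2 after 3 transfers) = 0.2672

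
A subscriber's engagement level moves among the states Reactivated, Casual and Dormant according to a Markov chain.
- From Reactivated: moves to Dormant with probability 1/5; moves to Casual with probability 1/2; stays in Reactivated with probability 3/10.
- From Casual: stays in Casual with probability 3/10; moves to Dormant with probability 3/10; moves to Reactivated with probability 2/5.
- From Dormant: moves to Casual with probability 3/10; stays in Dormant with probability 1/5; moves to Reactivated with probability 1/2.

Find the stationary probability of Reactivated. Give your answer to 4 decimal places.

Let the stationary distribution be π with π = πP and π_1 + π_2 + π_3 = 1.
π_1 = 0.3·π_1 + 0.4·π_2 + 0.5·π_3
π_2 = 0.5·π_1 + 0.3·π_2 + 0.3·π_3
Solving with the normalization constraint gives π = (0.3852, 0.3770, 0.2377).
So the stationary probability of Reactivated is 0.3852.

0.3852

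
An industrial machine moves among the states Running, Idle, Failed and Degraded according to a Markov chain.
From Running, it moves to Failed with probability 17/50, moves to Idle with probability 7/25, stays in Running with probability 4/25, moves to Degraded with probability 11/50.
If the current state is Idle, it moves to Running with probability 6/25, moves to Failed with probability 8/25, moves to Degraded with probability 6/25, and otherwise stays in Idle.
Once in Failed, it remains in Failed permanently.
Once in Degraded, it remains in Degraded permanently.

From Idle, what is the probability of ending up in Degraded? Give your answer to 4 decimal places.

0.4206

Let h(s) be the probability of absorption at Degraded starting from transient state s. Then h(Degraded) = 1 and h(Failed) = 0. By first-step analysis:
h(Running) = 0.16·h(Running) + 0.28·h(Idle) + 0.34·0 + 0.22·1
h(Idle) = 0.24·h(Running) + 0.2·h(Idle) + 0.32·0 + 0.24·1
Solving: h(Running) = 0.4021, h(Idle) = 0.4206.
Starting from Idle, the probability is 0.4206.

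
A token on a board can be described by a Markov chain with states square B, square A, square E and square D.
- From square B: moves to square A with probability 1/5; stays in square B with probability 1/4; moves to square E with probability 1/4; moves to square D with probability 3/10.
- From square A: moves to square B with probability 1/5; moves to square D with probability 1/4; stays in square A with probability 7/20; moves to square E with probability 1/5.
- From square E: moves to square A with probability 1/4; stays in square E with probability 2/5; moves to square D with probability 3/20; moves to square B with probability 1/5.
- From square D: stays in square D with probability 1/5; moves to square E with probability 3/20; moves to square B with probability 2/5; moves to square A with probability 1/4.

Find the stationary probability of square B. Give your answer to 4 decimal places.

Let the stationary distribution be π with π = πP and π_1 + π_2 + π_3 + π_4 = 1.
π_1 = 0.25·π_1 + 0.2·π_2 + 0.2·π_3 + 0.4·π_4
π_2 = 0.2·π_1 + 0.35·π_2 + 0.25·π_3 + 0.25·π_4
π_3 = 0.25·π_1 + 0.2·π_2 + 0.4·π_3 + 0.15·π_4
Solving with the normalization constraint gives π = (0.2582, 0.2634, 0.2520, 0.2264).
So the stationary probability of square B is 0.2582.

0.2582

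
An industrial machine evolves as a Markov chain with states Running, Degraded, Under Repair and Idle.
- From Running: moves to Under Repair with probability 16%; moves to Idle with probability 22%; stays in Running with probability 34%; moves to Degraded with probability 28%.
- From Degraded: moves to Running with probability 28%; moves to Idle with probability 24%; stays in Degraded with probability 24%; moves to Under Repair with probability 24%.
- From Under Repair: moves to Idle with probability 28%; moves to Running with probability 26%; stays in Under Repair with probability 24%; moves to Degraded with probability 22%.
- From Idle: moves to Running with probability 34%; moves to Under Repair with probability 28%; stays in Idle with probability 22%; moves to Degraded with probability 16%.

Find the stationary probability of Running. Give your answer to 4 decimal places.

0.3083

Let the stationary distribution be π with π = πP and π_1 + π_2 + π_3 + π_4 = 1.
π_1 = 0.34·π_1 + 0.28·π_2 + 0.26·π_3 + 0.34·π_4
π_2 = 0.28·π_1 + 0.24·π_2 + 0.22·π_3 + 0.16·π_4
π_3 = 0.16·π_1 + 0.24·π_2 + 0.24·π_3 + 0.28·π_4
Solving with the normalization constraint gives π = (0.3083, 0.2288, 0.2249, 0.2381).
So the stationary probability of Running is 0.3083.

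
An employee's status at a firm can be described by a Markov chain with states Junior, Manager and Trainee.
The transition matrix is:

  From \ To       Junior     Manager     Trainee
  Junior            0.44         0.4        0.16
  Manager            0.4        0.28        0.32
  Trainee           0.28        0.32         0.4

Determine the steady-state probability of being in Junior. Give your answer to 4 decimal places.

0.3815

Let the stationary distribution be π with π = πP and π_1 + π_2 + π_3 = 1.
π_1 = 0.44·π_1 + 0.4·π_2 + 0.28·π_3
π_2 = 0.4·π_1 + 0.28·π_2 + 0.32·π_3
Solving with the normalization constraint gives π = (0.3815, 0.3370, 0.2815).
So the stationary probability of Junior is 0.3815.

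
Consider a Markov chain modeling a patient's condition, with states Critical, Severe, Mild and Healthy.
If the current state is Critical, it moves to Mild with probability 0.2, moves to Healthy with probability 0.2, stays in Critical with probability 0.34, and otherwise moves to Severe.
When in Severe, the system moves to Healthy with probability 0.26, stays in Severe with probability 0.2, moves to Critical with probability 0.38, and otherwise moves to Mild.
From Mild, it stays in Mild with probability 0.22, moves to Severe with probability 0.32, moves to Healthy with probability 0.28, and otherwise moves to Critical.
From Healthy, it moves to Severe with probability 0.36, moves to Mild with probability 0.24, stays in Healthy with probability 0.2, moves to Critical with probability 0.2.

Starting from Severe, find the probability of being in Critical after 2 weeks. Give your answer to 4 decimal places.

Propagate the distribution vector 2 weeks from Severe.
After 0 weeks: (0.0000, 1.0000, 0.0000, 0.0000)
After 1 week: (0.3800, 0.2000, 0.1600, 0.2600)
After 2 weeks: (0.2860, 0.2836, 0.2056, 0.2248)
P(in Critical after 2 weeks) = 0.2860

0.2860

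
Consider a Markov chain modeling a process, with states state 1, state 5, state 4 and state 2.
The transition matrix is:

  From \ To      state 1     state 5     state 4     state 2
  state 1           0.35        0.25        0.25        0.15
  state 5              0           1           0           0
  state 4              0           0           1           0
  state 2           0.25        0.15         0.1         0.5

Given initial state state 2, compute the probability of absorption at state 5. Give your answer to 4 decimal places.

0.5565

Let h(s) be the probability of absorption at state 5 starting from transient state s. Then h(state 5) = 1 and h(state 4) = 0. By first-step analysis:
h(state 1) = 0.35·h(state 1) + 0.25·1 + 0.25·0 + 0.15·h(state 2)
h(state 2) = 0.25·h(state 1) + 0.15·1 + 0.1·0 + 0.5·h(state 2)
Solving: h(state 1) = 0.5130, h(state 2) = 0.5565.
Starting from state 2, the probability is 0.5565.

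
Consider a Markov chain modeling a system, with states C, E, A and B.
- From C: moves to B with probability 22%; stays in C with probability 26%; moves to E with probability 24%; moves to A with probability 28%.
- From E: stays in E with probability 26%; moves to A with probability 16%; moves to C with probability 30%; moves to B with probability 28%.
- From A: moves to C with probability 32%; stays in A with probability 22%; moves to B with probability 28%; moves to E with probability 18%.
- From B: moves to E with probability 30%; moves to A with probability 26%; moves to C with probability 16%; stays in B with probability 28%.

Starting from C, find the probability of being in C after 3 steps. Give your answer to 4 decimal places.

0.2570

Propagate the distribution vector 3 steps from C.
After 0 steps: (1.0000, 0.0000, 0.0000, 0.0000)
After 1 step: (0.2600, 0.2400, 0.2800, 0.2200)
After 2 steps: (0.2644, 0.2412, 0.2300, 0.2644)
After 3 steps: (0.2570, 0.2469, 0.2320, 0.2641)
P(in C after 3 steps) = 0.2570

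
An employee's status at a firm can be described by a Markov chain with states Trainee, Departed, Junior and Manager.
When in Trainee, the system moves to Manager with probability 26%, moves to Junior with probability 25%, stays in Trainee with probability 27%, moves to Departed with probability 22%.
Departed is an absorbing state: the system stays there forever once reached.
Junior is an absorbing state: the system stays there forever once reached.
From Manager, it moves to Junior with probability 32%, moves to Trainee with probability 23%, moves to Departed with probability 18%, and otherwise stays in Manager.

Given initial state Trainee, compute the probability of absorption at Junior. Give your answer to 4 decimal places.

0.5616

Let h(s) be the probability of absorption at Junior starting from transient state s. Then h(Junior) = 1 and h(Departed) = 0. By first-step analysis:
h(Trainee) = 0.27·h(Trainee) + 0.22·0 + 0.25·1 + 0.26·h(Manager)
h(Manager) = 0.23·h(Trainee) + 0.18·0 + 0.32·1 + 0.27·h(Manager)
Solving: h(Trainee) = 0.5616, h(Manager) = 0.6153.
Starting from Trainee, the probability is 0.5616.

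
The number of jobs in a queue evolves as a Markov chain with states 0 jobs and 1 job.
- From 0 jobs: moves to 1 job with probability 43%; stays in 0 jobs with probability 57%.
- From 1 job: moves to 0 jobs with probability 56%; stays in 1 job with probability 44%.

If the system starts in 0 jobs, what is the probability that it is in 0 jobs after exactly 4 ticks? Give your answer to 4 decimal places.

Propagate the distribution vector 4 ticks from 0 jobs.
After 0 ticks: (1.0000, 0.0000)
After 1 tick: (0.5700, 0.4300)
After 2 ticks: (0.5657, 0.4343)
After 3 ticks: (0.5657, 0.4343)
After 4 ticks: (0.5657, 0.4343)
P(in 0 jobs after 4 ticks) = 0.5657

0.5657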